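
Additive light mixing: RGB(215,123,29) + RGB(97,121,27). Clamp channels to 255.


Additive: each channel = min(255, C₁+C₂)
R: 215+97 = 312 → 255
G: 123+121 = 244 → 244
B: 29+27 = 56 → 56
= RGB(255, 244, 56)


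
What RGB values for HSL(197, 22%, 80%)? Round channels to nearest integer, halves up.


H=197°, S=0.22, L=0.80
C = (1-|2L-1|)×S = (1-|0.60|)×0.22 = 0.088
H' = H/60 = 197/60 ≈ 3.2833; X = C×(1-|H' mod 2 - 1|) ≈ 0.0631
m = L - C/2 = 0.80 - 0.044 = 0.756
Sector ⌊H'⌋ = 3 → (R',G',B') = (0.0, ≈0.0631, 0.088)
RGB = ((R'+m)×255, (G'+m)×255, (B'+m)×255) = (192.78, 208.862, 215.22)
Round half up → RGB(193, 209, 215)


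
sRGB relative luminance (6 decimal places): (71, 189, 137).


Linearize each channel (sRGB transfer function): c = v/255; c_lin = c/12.92 if c ≤ 0.04045, else ((c+0.055)/1.055)^2.4
  R: 71/255 ≈ 0.278431 > 0.04045 → ((0.278431+0.055)/1.055)^2.4 ≈ 0.063010
  G: 189/255 ≈ 0.741176 > 0.04045 → ((0.741176+0.055)/1.055)^2.4 ≈ 0.508881
  B: 137/255 ≈ 0.537255 > 0.04045 → ((0.537255+0.055)/1.055)^2.4 ≈ 0.250158
R_lin = 0.063010, G_lin = 0.508881, B_lin = 0.250158
L = 0.2126×R + 0.7152×G + 0.0722×B
L = 0.2126×0.063010 + 0.7152×0.508881 + 0.0722×0.250158
L ≈ 0.395409


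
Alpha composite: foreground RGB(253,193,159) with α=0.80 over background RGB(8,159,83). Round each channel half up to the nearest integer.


C = α×F + (1-α)×B, with 1-α = 0.20
R: 0.80×253 + 0.20×8 = 202.40 + 1.60 = 204.00 → 204
G: 0.80×193 + 0.20×159 = 154.40 + 31.80 = 186.20 → 186
B: 0.80×159 + 0.20×83 = 127.20 + 16.60 = 143.80 → 144
= RGB(204, 186, 144)


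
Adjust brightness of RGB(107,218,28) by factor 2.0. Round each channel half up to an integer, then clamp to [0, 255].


Multiply each channel by 2.0, round half up, clamp to [0, 255]
R: 107×2.0 = 214
G: 218×2.0 = 436 → clamp → 255
B: 28×2.0 = 56
= RGB(214, 255, 56)


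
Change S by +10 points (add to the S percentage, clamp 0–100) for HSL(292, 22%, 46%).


Original S = 22%
Adjustment = +10 percentage points
New S = 22 + (10) = 32
Clamp to [0, 100] → 32
= HSL(292°, 32%, 46%)


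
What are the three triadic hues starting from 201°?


Triadic: equally spaced at 120° intervals
H1 = 201°
H2 = (201 + 120) mod 360 = 321°
H3 = (201 + 240) mod 360 = 81°
Triadic = 201°, 321°, 81°


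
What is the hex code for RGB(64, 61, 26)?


R = 64 → 40 (hex)
G = 61 → 3D (hex)
B = 26 → 1A (hex)
Hex = #403D1A


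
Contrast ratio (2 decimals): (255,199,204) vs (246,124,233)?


Linearize each sRGB channel c=v/255: c/12.92 if c ≤ 0.04045 else ((c+0.055)/1.055)^2.4
L = 0.2126×R_lin + 0.7152×G_lin + 0.0722×B_lin
Color 1 (255,199,204):
  R=255: 255/255≈1.0000 > 0.04045 → ((1.0000+0.055)/1.055)^2.4 ≈ 1.00000
  G=199: 199/255≈0.7804 > 0.04045 → ((0.7804+0.055)/1.055)^2.4 ≈ 0.57112
  B=204: 204/255≈0.8000 > 0.04045 → ((0.8000+0.055)/1.055)^2.4 ≈ 0.60383
  L1 = 0.2126×1.00000 + 0.7152×0.57112 + 0.0722×0.60383 ≈ 0.66466
Color 2 (246,124,233):
  R=246: 246/255≈0.9647 > 0.04045 → ((0.9647+0.055)/1.055)^2.4 ≈ 0.92158
  G=124: 124/255≈0.4863 > 0.04045 → ((0.4863+0.055)/1.055)^2.4 ≈ 0.20156
  B=233: 233/255≈0.9137 > 0.04045 → ((0.9137+0.055)/1.055)^2.4 ≈ 0.81485
  L2 = 0.2126×0.92158 + 0.7152×0.20156 + 0.0722×0.81485 ≈ 0.39891
Lighter = 0.66466, Darker = 0.39891
Ratio = (L_lighter + 0.05) / (L_darker + 0.05)
Ratio = (0.66466 + 0.05) / (0.39891 + 0.05) = 0.71466 / 0.44891 ≈ 1.5920
Ratio ≈ 1.59:1


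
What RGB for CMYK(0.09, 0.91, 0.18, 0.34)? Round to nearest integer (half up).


R = 255 × (1-C) × (1-K) = 255 × 0.91 × 0.66 = 153.153 → 153
G = 255 × (1-M) × (1-K) = 255 × 0.09 × 0.66 = 15.147 → 15
B = 255 × (1-Y) × (1-K) = 255 × 0.82 × 0.66 = 138.006 → 138
= RGB(153, 15, 138)


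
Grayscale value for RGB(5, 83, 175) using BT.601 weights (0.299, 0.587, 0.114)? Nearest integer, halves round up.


Gray = 0.299×R + 0.587×G + 0.114×B
Gray = 0.299×5 + 0.587×83 + 0.114×175
Gray = 1.495 + 48.721 + 19.950
Gray = 70.166 → round half up → 70
Gray = 70


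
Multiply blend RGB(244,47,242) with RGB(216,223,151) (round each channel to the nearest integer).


Multiply: C = A×B/255, rounded to nearest integer
R: 244×216/255 = 52704/255 ≈ 206.682 → 207
G: 47×223/255 = 10481/255 ≈ 41.102 → 41
B: 242×151/255 = 36542/255 ≈ 143.302 → 143
= RGB(207, 41, 143)


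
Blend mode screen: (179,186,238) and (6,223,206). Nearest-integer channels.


Screen: C = 255 - (255-A)×(255-B)/255, rounded to nearest integer
R: 255 - (255-179)×(255-6)/255 = 255 - 18924/255 ≈ 255 - 74.212 = 180.788 → 181
G: 255 - (255-186)×(255-223)/255 = 255 - 2208/255 ≈ 255 - 8.659 = 246.341 → 246
B: 255 - (255-238)×(255-206)/255 = 255 - 833/255 ≈ 255 - 3.267 = 251.733 → 252
= RGB(181, 246, 252)


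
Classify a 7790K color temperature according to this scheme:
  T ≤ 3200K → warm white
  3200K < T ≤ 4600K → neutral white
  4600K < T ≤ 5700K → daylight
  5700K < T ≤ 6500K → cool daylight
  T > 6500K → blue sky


Temperature: 7790K
7790K > 6500K → blue sky
Classification: blue sky


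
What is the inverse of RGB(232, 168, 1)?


Invert: (255-R, 255-G, 255-B)
R: 255-232 = 23
G: 255-168 = 87
B: 255-1 = 254
= RGB(23, 87, 254)


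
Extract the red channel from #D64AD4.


Color: #D64AD4
R = D6 = 214
G = 4A = 74
B = D4 = 212
Red = 214


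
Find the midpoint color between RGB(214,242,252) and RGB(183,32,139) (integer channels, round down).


Midpoint: each channel = ⌊(C₁+C₂)/2⌋
R: ⌊(214+183)/2⌋ = 198
G: ⌊(242+32)/2⌋ = 137
B: ⌊(252+139)/2⌋ = 195
= RGB(198, 137, 195)


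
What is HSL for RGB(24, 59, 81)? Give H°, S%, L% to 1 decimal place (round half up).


Normalize: R'=24/255≈0.0941, G'=59/255≈0.2314, B'=81/255≈0.3176
Max=81/255, Min=24/255, Δ=Max-Min=57/255
L = (Max+Min)/2 = (81+24)/510 = 105/510 = 0.20588… → L = 20.6%
L ≤ 0.5 → S = Δ/(Max+Min) = 57/(81+24) = 57/105 = 0.54285… → S = 54.3%
(the 1/255 factors cancel in S and H, so raw channel differences can be used)
Max is B' → H = 60 × ((R-G)/Δ + 4) = 60 × ((24-59)/57 + 4)
  -35/57 + 4 = -0.6140… + 4 = 3.3859…
  H = 60 × 3.3859… = 203.157…° → H = 203.2°
= HSL(203.2°, 54.3%, 20.6%)


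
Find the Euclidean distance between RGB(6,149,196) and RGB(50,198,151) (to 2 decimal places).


d = √[(R₁-R₂)² + (G₁-G₂)² + (B₁-B₂)²]
d = √[(6-50)² + (149-198)² + (196-151)²]
d = √[1936 + 2401 + 2025]
d = √6362
d ≈ 79.76


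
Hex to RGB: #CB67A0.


CB → 203 (R)
67 → 103 (G)
A0 → 160 (B)
= RGB(203, 103, 160)


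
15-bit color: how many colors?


Colors = 2^bits = 2^15
= 32,768 colors


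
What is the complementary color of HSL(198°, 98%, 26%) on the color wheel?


Complement = opposite side of color wheel = hue + 180°
H' = (198 + 180) mod 360 = 18°
S and L unchanged.
= HSL(18°, 98%, 26%)


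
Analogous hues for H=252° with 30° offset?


Base hue: 252°
Left analog: (252 - 30) mod 360 = 222°
Right analog: (252 + 30) mod 360 = 282°
Analogous hues = 222° and 282°


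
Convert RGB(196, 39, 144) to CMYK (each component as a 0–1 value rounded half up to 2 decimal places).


R'=196/255≈0.7686, G'=39/255≈0.1529, B'=144/255≈0.5647
K = 1 - max(R',G',B') = 1 - 196/255 = 59/255 = 0.23137… → 0.23
(1-R'-K)/(1-K) simplifies to (max-R)/max with max = 196:
C = (196-196)/196 = 0/196 = 0 → 0.00
M = (196-39)/196 = 157/196 = 0.80102… → 0.80
Y = (196-144)/196 = 52/196 = 0.26530… → 0.27
= CMYK(0.00, 0.80, 0.27, 0.23)


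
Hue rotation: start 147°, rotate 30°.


New hue = (H + rotation) mod 360
New hue = (147 + 30) mod 360
= 177 mod 360
= 177°


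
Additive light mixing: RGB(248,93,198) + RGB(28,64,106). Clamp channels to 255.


Additive: each channel = min(255, C₁+C₂)
R: 248+28 = 276 → 255
G: 93+64 = 157 → 157
B: 198+106 = 304 → 255
= RGB(255, 157, 255)


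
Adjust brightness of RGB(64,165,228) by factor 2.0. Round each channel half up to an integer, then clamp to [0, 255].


Multiply each channel by 2.0, round half up, clamp to [0, 255]
R: 64×2.0 = 128
G: 165×2.0 = 330 → clamp → 255
B: 228×2.0 = 456 → clamp → 255
= RGB(128, 255, 255)


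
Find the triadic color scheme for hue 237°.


Triadic: equally spaced at 120° intervals
H1 = 237°
H2 = (237 + 120) mod 360 = 357°
H3 = (237 + 240) mod 360 = 117°
Triadic = 237°, 357°, 117°


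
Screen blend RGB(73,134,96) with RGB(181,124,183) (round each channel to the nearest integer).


Screen: C = 255 - (255-A)×(255-B)/255, rounded to nearest integer
R: 255 - (255-73)×(255-181)/255 = 255 - 13468/255 ≈ 255 - 52.816 = 202.184 → 202
G: 255 - (255-134)×(255-124)/255 = 255 - 15851/255 ≈ 255 - 62.161 = 192.839 → 193
B: 255 - (255-96)×(255-183)/255 = 255 - 11448/255 ≈ 255 - 44.894 = 210.106 → 210
= RGB(202, 193, 210)


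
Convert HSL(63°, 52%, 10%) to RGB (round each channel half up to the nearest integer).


H=63°, S=0.52, L=0.10
C = (1-|2L-1|)×S = (1-|-0.80|)×0.52 = 0.104
H' = H/60 = 63/60 ≈ 1.0500; X = C×(1-|H' mod 2 - 1|) = 0.0988
m = L - C/2 = 0.10 - 0.052 = 0.048
Sector ⌊H'⌋ = 1 → (R',G',B') = (0.0988, 0.104, 0.0)
RGB = ((R'+m)×255, (G'+m)×255, (B'+m)×255) = (37.434, 38.76, 12.24)
Round half up → RGB(37, 39, 12)


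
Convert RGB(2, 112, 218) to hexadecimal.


R = 2 → 02 (hex)
G = 112 → 70 (hex)
B = 218 → DA (hex)
Hex = #0270DA


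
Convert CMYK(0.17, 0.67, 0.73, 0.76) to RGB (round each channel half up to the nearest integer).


R = 255 × (1-C) × (1-K) = 255 × 0.83 × 0.24 = 50.796 → 51
G = 255 × (1-M) × (1-K) = 255 × 0.33 × 0.24 = 20.196 → 20
B = 255 × (1-Y) × (1-K) = 255 × 0.27 × 0.24 = 16.524 → 17
= RGB(51, 20, 17)


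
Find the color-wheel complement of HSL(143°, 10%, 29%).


Complement = opposite side of color wheel = hue + 180°
H' = (143 + 180) mod 360 = 323°
S and L unchanged.
= HSL(323°, 10%, 29%)


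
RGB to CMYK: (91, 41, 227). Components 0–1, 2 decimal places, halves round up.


R'=91/255≈0.3569, G'=41/255≈0.1608, B'=227/255≈0.8902
K = 1 - max(R',G',B') = 1 - 227/255 = 28/255 = 0.10980… → 0.11
(1-R'-K)/(1-K) simplifies to (max-R)/max with max = 227:
C = (227-91)/227 = 136/227 = 0.59911… → 0.60
M = (227-41)/227 = 186/227 = 0.81938… → 0.82
Y = (227-227)/227 = 0/227 = 0 → 0.00
= CMYK(0.60, 0.82, 0.00, 0.11)


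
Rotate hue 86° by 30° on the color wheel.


New hue = (H + rotation) mod 360
New hue = (86 + 30) mod 360
= 116 mod 360
= 116°


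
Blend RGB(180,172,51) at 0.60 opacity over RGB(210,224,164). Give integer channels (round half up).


C = α×F + (1-α)×B, with 1-α = 0.40
R: 0.60×180 + 0.40×210 = 108.00 + 84.00 = 192.00 → 192
G: 0.60×172 + 0.40×224 = 103.20 + 89.60 = 192.80 → 193
B: 0.60×51 + 0.40×164 = 30.60 + 65.60 = 96.20 → 96
= RGB(192, 193, 96)


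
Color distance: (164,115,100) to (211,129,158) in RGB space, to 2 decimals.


d = √[(R₁-R₂)² + (G₁-G₂)² + (B₁-B₂)²]
d = √[(164-211)² + (115-129)² + (100-158)²]
d = √[2209 + 196 + 3364]
d = √5769
d ≈ 75.95


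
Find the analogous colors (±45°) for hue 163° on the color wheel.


Base hue: 163°
Left analog: (163 - 45) mod 360 = 118°
Right analog: (163 + 45) mod 360 = 208°
Analogous hues = 118° and 208°


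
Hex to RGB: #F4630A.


F4 → 244 (R)
63 → 99 (G)
0A → 10 (B)
= RGB(244, 99, 10)


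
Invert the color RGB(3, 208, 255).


Invert: (255-R, 255-G, 255-B)
R: 255-3 = 252
G: 255-208 = 47
B: 255-255 = 0
= RGB(252, 47, 0)


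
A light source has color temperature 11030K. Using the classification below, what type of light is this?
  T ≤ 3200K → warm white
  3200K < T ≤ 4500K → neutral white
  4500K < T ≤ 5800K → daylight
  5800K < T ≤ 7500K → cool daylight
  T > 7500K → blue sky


Temperature: 11030K
11030K > 7500K → blue sky
Classification: blue sky


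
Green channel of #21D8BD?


Color: #21D8BD
R = 21 = 33
G = D8 = 216
B = BD = 189
Green = 216


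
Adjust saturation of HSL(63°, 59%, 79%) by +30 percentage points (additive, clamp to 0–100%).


Original S = 59%
Adjustment = +30 percentage points
New S = 59 + (30) = 89
Clamp to [0, 100] → 89
= HSL(63°, 89%, 79%)


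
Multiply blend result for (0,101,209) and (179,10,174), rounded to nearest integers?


Multiply: C = A×B/255, rounded to nearest integer
R: 0×179/255 = 0/255 ≈ 0.000 → 0
G: 101×10/255 = 1010/255 ≈ 3.961 → 4
B: 209×174/255 = 36366/255 ≈ 142.612 → 143
= RGB(0, 4, 143)


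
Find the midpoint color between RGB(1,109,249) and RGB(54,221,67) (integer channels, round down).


Midpoint: each channel = ⌊(C₁+C₂)/2⌋
R: ⌊(1+54)/2⌋ = 27
G: ⌊(109+221)/2⌋ = 165
B: ⌊(249+67)/2⌋ = 158
= RGB(27, 165, 158)


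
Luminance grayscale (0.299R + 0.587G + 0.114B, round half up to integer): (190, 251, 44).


Gray = 0.299×R + 0.587×G + 0.114×B
Gray = 0.299×190 + 0.587×251 + 0.114×44
Gray = 56.810 + 147.337 + 5.016
Gray = 209.163 → round half up → 209
Gray = 209


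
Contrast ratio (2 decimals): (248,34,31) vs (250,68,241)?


Linearize each sRGB channel c=v/255: c/12.92 if c ≤ 0.04045 else ((c+0.055)/1.055)^2.4
L = 0.2126×R_lin + 0.7152×G_lin + 0.0722×B_lin
Color 1 (248,34,31):
  R=248: 248/255≈0.9725 > 0.04045 → ((0.9725+0.055)/1.055)^2.4 ≈ 0.93869
  G=34: 34/255≈0.1333 > 0.04045 → ((0.1333+0.055)/1.055)^2.4 ≈ 0.01600
  B=31: 31/255≈0.1216 > 0.04045 → ((0.1216+0.055)/1.055)^2.4 ≈ 0.01370
  L1 = 0.2126×0.93869 + 0.7152×0.01600 + 0.0722×0.01370 ≈ 0.21199
Color 2 (250,68,241):
  R=250: 250/255≈0.9804 > 0.04045 → ((0.9804+0.055)/1.055)^2.4 ≈ 0.95597
  G=68: 68/255≈0.2667 > 0.04045 → ((0.2667+0.055)/1.055)^2.4 ≈ 0.05781
  B=241: 241/255≈0.9451 > 0.04045 → ((0.9451+0.055)/1.055)^2.4 ≈ 0.87962
  L2 = 0.2126×0.95597 + 0.7152×0.05781 + 0.0722×0.87962 ≈ 0.30809
Lighter = 0.30809, Darker = 0.21199
Ratio = (L_lighter + 0.05) / (L_darker + 0.05)
Ratio = (0.30809 + 0.05) / (0.21199 + 0.05) = 0.35809 / 0.26199 ≈ 1.3668
Ratio ≈ 1.37:1


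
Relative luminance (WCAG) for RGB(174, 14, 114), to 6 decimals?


Linearize each channel (sRGB transfer function): c = v/255; c_lin = c/12.92 if c ≤ 0.04045, else ((c+0.055)/1.055)^2.4
  R: 174/255 ≈ 0.682353 > 0.04045 → ((0.682353+0.055)/1.055)^2.4 ≈ 0.423268
  G: 14/255 ≈ 0.054902 > 0.04045 → ((0.054902+0.055)/1.055)^2.4 ≈ 0.004391
  B: 114/255 ≈ 0.447059 > 0.04045 → ((0.447059+0.055)/1.055)^2.4 ≈ 0.168269
R_lin = 0.423268, G_lin = 0.004391, B_lin = 0.168269
L = 0.2126×R + 0.7152×G + 0.0722×B
L = 0.2126×0.423268 + 0.7152×0.004391 + 0.0722×0.168269
L ≈ 0.105277


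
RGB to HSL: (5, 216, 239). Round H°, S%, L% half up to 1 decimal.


Normalize: R'=5/255≈0.0196, G'=216/255≈0.8471, B'=239/255≈0.9373
Max=239/255, Min=5/255, Δ=Max-Min=234/255
L = (Max+Min)/2 = (239+5)/510 = 244/510 = 0.47843… → L = 47.8%
L ≤ 0.5 → S = Δ/(Max+Min) = 234/(239+5) = 234/244 = 0.95901… → S = 95.9%
(the 1/255 factors cancel in S and H, so raw channel differences can be used)
Max is B' → H = 60 × ((R-G)/Δ + 4) = 60 × ((5-216)/234 + 4)
  -211/234 + 4 = -0.9017… + 4 = 3.0982…
  H = 60 × 3.0982… = 185.897…° → H = 185.9°
= HSL(185.9°, 95.9%, 47.8%)


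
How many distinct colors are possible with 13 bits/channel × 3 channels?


Total bits = 13 bits/channel × 3 channels = 39 bits
Distinct colors = 2^39
= 549,755,813,888 colors


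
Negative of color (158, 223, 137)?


Invert: (255-R, 255-G, 255-B)
R: 255-158 = 97
G: 255-223 = 32
B: 255-137 = 118
= RGB(97, 32, 118)


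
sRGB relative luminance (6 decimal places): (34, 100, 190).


Linearize each channel (sRGB transfer function): c = v/255; c_lin = c/12.92 if c ≤ 0.04045, else ((c+0.055)/1.055)^2.4
  R: 34/255 ≈ 0.133333 > 0.04045 → ((0.133333+0.055)/1.055)^2.4 ≈ 0.015996
  G: 100/255 ≈ 0.392157 > 0.04045 → ((0.392157+0.055)/1.055)^2.4 ≈ 0.127438
  B: 190/255 ≈ 0.745098 > 0.04045 → ((0.745098+0.055)/1.055)^2.4 ≈ 0.514918
R_lin = 0.015996, G_lin = 0.127438, B_lin = 0.514918
L = 0.2126×R + 0.7152×G + 0.0722×B
L = 0.2126×0.015996 + 0.7152×0.127438 + 0.0722×0.514918
L ≈ 0.131721


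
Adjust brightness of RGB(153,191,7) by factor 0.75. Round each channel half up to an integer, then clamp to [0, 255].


Multiply each channel by 0.75, round half up, clamp to [0, 255]
R: 153×0.75 = 114.75 → round → 115
G: 191×0.75 = 143.25 → round → 143
B: 7×0.75 = 5.25 → round → 5
= RGB(115, 143, 5)


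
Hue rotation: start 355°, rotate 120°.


New hue = (H + rotation) mod 360
New hue = (355 + 120) mod 360
= 475 mod 360
= 115°


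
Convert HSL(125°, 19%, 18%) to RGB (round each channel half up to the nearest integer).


H=125°, S=0.19, L=0.18
C = (1-|2L-1|)×S = (1-|-0.64|)×0.19 = 0.0684
H' = H/60 = 125/60 ≈ 2.0833; X = C×(1-|H' mod 2 - 1|) = 0.0057
m = L - C/2 = 0.18 - 0.0342 = 0.1458
Sector ⌊H'⌋ = 2 → (R',G',B') = (0.0, 0.0684, 0.0057)
RGB = ((R'+m)×255, (G'+m)×255, (B'+m)×255) = (37.179, 54.621, 38.6325)
Round half up → RGB(37, 55, 39)


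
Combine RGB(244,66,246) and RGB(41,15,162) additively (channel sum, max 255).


Additive: each channel = min(255, C₁+C₂)
R: 244+41 = 285 → 255
G: 66+15 = 81 → 81
B: 246+162 = 408 → 255
= RGB(255, 81, 255)


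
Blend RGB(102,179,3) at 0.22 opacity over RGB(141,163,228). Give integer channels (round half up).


C = α×F + (1-α)×B, with 1-α = 0.78
R: 0.22×102 + 0.78×141 = 22.44 + 109.98 = 132.42 → 132
G: 0.22×179 + 0.78×163 = 39.38 + 127.14 = 166.52 → 167
B: 0.22×3 + 0.78×228 = 0.66 + 177.84 = 178.50 → 179
= RGB(132, 167, 179)


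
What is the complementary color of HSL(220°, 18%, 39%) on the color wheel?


Complement = opposite side of color wheel = hue + 180°
H' = (220 + 180) mod 360 = 40°
S and L unchanged.
= HSL(40°, 18%, 39%)


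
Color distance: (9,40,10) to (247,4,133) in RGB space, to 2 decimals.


d = √[(R₁-R₂)² + (G₁-G₂)² + (B₁-B₂)²]
d = √[(9-247)² + (40-4)² + (10-133)²]
d = √[56644 + 1296 + 15129]
d = √73069
d ≈ 270.31


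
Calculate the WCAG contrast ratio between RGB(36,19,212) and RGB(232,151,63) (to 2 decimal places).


Linearize each sRGB channel c=v/255: c/12.92 if c ≤ 0.04045 else ((c+0.055)/1.055)^2.4
L = 0.2126×R_lin + 0.7152×G_lin + 0.0722×B_lin
Color 1 (36,19,212):
  R=36: 36/255≈0.1412 > 0.04045 → ((0.1412+0.055)/1.055)^2.4 ≈ 0.01764
  G=19: 19/255≈0.0745 > 0.04045 → ((0.0745+0.055)/1.055)^2.4 ≈ 0.00651
  B=212: 212/255≈0.8314 > 0.04045 → ((0.8314+0.055)/1.055)^2.4 ≈ 0.65837
  L1 = 0.2126×0.01764 + 0.7152×0.00651 + 0.0722×0.65837 ≈ 0.05594
Color 2 (232,151,63):
  R=232: 232/255≈0.9098 > 0.04045 → ((0.9098+0.055)/1.055)^2.4 ≈ 0.80695
  G=151: 151/255≈0.5922 > 0.04045 → ((0.5922+0.055)/1.055)^2.4 ≈ 0.30947
  B=63: 63/255≈0.2471 > 0.04045 → ((0.2471+0.055)/1.055)^2.4 ≈ 0.04971
  L2 = 0.2126×0.80695 + 0.7152×0.30947 + 0.0722×0.04971 ≈ 0.39648
Lighter = 0.39648, Darker = 0.05594
Ratio = (L_lighter + 0.05) / (L_darker + 0.05)
Ratio = (0.39648 + 0.05) / (0.05594 + 0.05) = 0.44648 / 0.10594 ≈ 4.2143
Ratio ≈ 4.21:1


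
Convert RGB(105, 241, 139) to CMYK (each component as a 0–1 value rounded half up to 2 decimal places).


R'=105/255≈0.4118, G'=241/255≈0.9451, B'=139/255≈0.5451
K = 1 - max(R',G',B') = 1 - 241/255 = 14/255 = 0.05490… → 0.05
(1-R'-K)/(1-K) simplifies to (max-R)/max with max = 241:
C = (241-105)/241 = 136/241 = 0.56431… → 0.56
M = (241-241)/241 = 0/241 = 0 → 0.00
Y = (241-139)/241 = 102/241 = 0.42323… → 0.42
= CMYK(0.56, 0.00, 0.42, 0.05)


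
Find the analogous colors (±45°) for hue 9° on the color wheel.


Base hue: 9°
Left analog: (9 - 45) mod 360 = 324°
Right analog: (9 + 45) mod 360 = 54°
Analogous hues = 324° and 54°


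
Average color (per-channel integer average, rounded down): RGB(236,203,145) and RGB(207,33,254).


Midpoint: each channel = ⌊(C₁+C₂)/2⌋
R: ⌊(236+207)/2⌋ = 221
G: ⌊(203+33)/2⌋ = 118
B: ⌊(145+254)/2⌋ = 199
= RGB(221, 118, 199)


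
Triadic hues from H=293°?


Triadic: equally spaced at 120° intervals
H1 = 293°
H2 = (293 + 120) mod 360 = 53°
H3 = (293 + 240) mod 360 = 173°
Triadic = 293°, 53°, 173°


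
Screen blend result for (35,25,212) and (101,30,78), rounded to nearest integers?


Screen: C = 255 - (255-A)×(255-B)/255, rounded to nearest integer
R: 255 - (255-35)×(255-101)/255 = 255 - 33880/255 ≈ 255 - 132.863 = 122.137 → 122
G: 255 - (255-25)×(255-30)/255 = 255 - 51750/255 ≈ 255 - 202.941 = 52.059 → 52
B: 255 - (255-212)×(255-78)/255 = 255 - 7611/255 ≈ 255 - 29.847 = 225.153 → 225
= RGB(122, 52, 225)


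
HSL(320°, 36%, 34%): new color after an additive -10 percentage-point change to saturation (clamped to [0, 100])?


Original S = 36%
Adjustment = -10 percentage points
New S = 36 + (-10) = 26
Clamp to [0, 100] → 26
= HSL(320°, 26%, 34%)


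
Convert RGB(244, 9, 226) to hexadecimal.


R = 244 → F4 (hex)
G = 9 → 09 (hex)
B = 226 → E2 (hex)
Hex = #F409E2


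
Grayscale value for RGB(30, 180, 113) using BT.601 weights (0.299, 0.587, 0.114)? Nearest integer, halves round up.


Gray = 0.299×R + 0.587×G + 0.114×B
Gray = 0.299×30 + 0.587×180 + 0.114×113
Gray = 8.970 + 105.660 + 12.882
Gray = 127.512 → round half up → 128
Gray = 128


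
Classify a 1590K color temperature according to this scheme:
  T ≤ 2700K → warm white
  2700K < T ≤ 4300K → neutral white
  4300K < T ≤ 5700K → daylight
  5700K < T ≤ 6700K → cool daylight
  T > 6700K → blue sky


Temperature: 1590K
1590K ≤ 2700K → warm white
Classification: warm white


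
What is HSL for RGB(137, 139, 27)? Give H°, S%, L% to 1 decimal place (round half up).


Normalize: R'=137/255≈0.5373, G'=139/255≈0.5451, B'=27/255≈0.1059
Max=139/255, Min=27/255, Δ=Max-Min=112/255
L = (Max+Min)/2 = (139+27)/510 = 166/510 = 0.32549… → L = 32.5%
L ≤ 0.5 → S = Δ/(Max+Min) = 112/(139+27) = 112/166 = 0.67469… → S = 67.5%
(the 1/255 factors cancel in S and H, so raw channel differences can be used)
Max is G' → H = 60 × ((B-R)/Δ + 2) = 60 × ((27-137)/112 + 2)
  -110/112 + 2 = -0.9821… + 2 = 1.0178…
  H = 60 × 1.0178… = 61.071…° → H = 61.1°
= HSL(61.1°, 67.5%, 32.5%)


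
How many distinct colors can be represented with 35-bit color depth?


Colors = 2^bits = 2^35
= 34,359,738,368 colors


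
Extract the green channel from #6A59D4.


Color: #6A59D4
R = 6A = 106
G = 59 = 89
B = D4 = 212
Green = 89


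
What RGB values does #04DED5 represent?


04 → 4 (R)
DE → 222 (G)
D5 → 213 (B)
= RGB(4, 222, 213)


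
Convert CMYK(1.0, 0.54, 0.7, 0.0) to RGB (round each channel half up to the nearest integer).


R = 255 × (1-C) × (1-K) = 255 × 0.00 × 1.00 = 0
G = 255 × (1-M) × (1-K) = 255 × 0.46 × 1.00 = 117.3 → 117
B = 255 × (1-Y) × (1-K) = 255 × 0.30 × 1.00 = 76.5 → 77
= RGB(0, 117, 77)


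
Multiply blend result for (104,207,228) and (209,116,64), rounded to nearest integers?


Multiply: C = A×B/255, rounded to nearest integer
R: 104×209/255 = 21736/255 ≈ 85.239 → 85
G: 207×116/255 = 24012/255 ≈ 94.165 → 94
B: 228×64/255 = 14592/255 ≈ 57.224 → 57
= RGB(85, 94, 57)


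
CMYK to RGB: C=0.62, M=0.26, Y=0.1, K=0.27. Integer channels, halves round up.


R = 255 × (1-C) × (1-K) = 255 × 0.38 × 0.73 = 70.737 → 71
G = 255 × (1-M) × (1-K) = 255 × 0.74 × 0.73 = 137.751 → 138
B = 255 × (1-Y) × (1-K) = 255 × 0.90 × 0.73 = 167.535 → 168
= RGB(71, 138, 168)


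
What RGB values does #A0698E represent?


A0 → 160 (R)
69 → 105 (G)
8E → 142 (B)
= RGB(160, 105, 142)


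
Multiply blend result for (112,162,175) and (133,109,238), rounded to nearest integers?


Multiply: C = A×B/255, rounded to nearest integer
R: 112×133/255 = 14896/255 ≈ 58.416 → 58
G: 162×109/255 = 17658/255 ≈ 69.247 → 69
B: 175×238/255 = 41650/255 ≈ 163.333 → 163
= RGB(58, 69, 163)


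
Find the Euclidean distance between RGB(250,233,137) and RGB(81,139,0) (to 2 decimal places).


d = √[(R₁-R₂)² + (G₁-G₂)² + (B₁-B₂)²]
d = √[(250-81)² + (233-139)² + (137-0)²]
d = √[28561 + 8836 + 18769]
d = √56166
d ≈ 236.99


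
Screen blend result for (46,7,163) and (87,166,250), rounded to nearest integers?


Screen: C = 255 - (255-A)×(255-B)/255, rounded to nearest integer
R: 255 - (255-46)×(255-87)/255 = 255 - 35112/255 ≈ 255 - 137.694 = 117.306 → 117
G: 255 - (255-7)×(255-166)/255 = 255 - 22072/255 ≈ 255 - 86.557 = 168.443 → 168
B: 255 - (255-163)×(255-250)/255 = 255 - 460/255 ≈ 255 - 1.804 = 253.196 → 253
= RGB(117, 168, 253)


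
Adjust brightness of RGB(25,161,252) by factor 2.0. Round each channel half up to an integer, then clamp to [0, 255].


Multiply each channel by 2.0, round half up, clamp to [0, 255]
R: 25×2.0 = 50
G: 161×2.0 = 322 → clamp → 255
B: 252×2.0 = 504 → clamp → 255
= RGB(50, 255, 255)


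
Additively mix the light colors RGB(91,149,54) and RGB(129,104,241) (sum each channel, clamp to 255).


Additive: each channel = min(255, C₁+C₂)
R: 91+129 = 220 → 220
G: 149+104 = 253 → 253
B: 54+241 = 295 → 255
= RGB(220, 253, 255)


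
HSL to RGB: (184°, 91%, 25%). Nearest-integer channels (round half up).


H=184°, S=0.91, L=0.25
C = (1-|2L-1|)×S = (1-|-0.50|)×0.91 = 0.455
H' = H/60 = 184/60 ≈ 3.0667; X = C×(1-|H' mod 2 - 1|) ≈ 0.4247
m = L - C/2 = 0.25 - 0.2275 = 0.0225
Sector ⌊H'⌋ = 3 → (R',G',B') = (0.0, ≈0.4247, 0.455)
RGB = ((R'+m)×255, (G'+m)×255, (B'+m)×255) = (5.7375, 114.0275, 121.7625)
Round half up → RGB(6, 114, 122)


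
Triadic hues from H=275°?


Triadic: equally spaced at 120° intervals
H1 = 275°
H2 = (275 + 120) mod 360 = 35°
H3 = (275 + 240) mod 360 = 155°
Triadic = 275°, 35°, 155°


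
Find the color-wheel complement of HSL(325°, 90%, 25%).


Complement = opposite side of color wheel = hue + 180°
H' = (325 + 180) mod 360 = 145°
S and L unchanged.
= HSL(145°, 90%, 25%)


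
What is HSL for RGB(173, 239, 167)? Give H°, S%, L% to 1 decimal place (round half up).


Normalize: R'=173/255≈0.6784, G'=239/255≈0.9373, B'=167/255≈0.6549
Max=239/255, Min=167/255, Δ=Max-Min=72/255
L = (Max+Min)/2 = (239+167)/510 = 406/510 = 0.79607… → L = 79.6%
L > 0.5 → S = Δ/(2-Max-Min) = 72/(510-239-167) = 72/104 = 0.69230… → S = 69.2%
(the 1/255 factors cancel in S and H, so raw channel differences can be used)
Max is G' → H = 60 × ((B-R)/Δ + 2) = 60 × ((167-173)/72 + 2)
  -6/72 + 2 = -0.0833… + 2 = 1.9166…
  H = 60 × 1.9166… = 115° → H = 115.0°
= HSL(115.0°, 69.2%, 79.6%)


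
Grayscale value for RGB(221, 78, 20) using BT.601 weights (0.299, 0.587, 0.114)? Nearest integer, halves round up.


Gray = 0.299×R + 0.587×G + 0.114×B
Gray = 0.299×221 + 0.587×78 + 0.114×20
Gray = 66.079 + 45.786 + 2.280
Gray = 114.145 → round half up → 114
Gray = 114


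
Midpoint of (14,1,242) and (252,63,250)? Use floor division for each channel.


Midpoint: each channel = ⌊(C₁+C₂)/2⌋
R: ⌊(14+252)/2⌋ = 133
G: ⌊(1+63)/2⌋ = 32
B: ⌊(242+250)/2⌋ = 246
= RGB(133, 32, 246)


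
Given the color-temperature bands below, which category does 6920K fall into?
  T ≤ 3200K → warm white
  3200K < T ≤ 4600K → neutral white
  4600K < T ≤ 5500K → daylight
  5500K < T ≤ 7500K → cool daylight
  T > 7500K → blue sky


Temperature: 6920K
5500K < 6920K ≤ 7500K → cool daylight
Classification: cool daylight


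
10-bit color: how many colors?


Colors = 2^bits = 2^10
= 1,024 colors


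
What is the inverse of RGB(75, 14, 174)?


Invert: (255-R, 255-G, 255-B)
R: 255-75 = 180
G: 255-14 = 241
B: 255-174 = 81
= RGB(180, 241, 81)


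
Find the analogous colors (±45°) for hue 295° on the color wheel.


Base hue: 295°
Left analog: (295 - 45) mod 360 = 250°
Right analog: (295 + 45) mod 360 = 340°
Analogous hues = 250° and 340°


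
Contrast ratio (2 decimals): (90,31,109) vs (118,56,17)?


Linearize each sRGB channel c=v/255: c/12.92 if c ≤ 0.04045 else ((c+0.055)/1.055)^2.4
L = 0.2126×R_lin + 0.7152×G_lin + 0.0722×B_lin
Color 1 (90,31,109):
  R=90: 90/255≈0.3529 > 0.04045 → ((0.3529+0.055)/1.055)^2.4 ≈ 0.10224
  G=31: 31/255≈0.1216 > 0.04045 → ((0.1216+0.055)/1.055)^2.4 ≈ 0.01370
  B=109: 109/255≈0.4275 > 0.04045 → ((0.4275+0.055)/1.055)^2.4 ≈ 0.15293
  L1 = 0.2126×0.10224 + 0.7152×0.01370 + 0.0722×0.15293 ≈ 0.04258
Color 2 (118,56,17):
  R=118: 118/255≈0.4627 > 0.04045 → ((0.4627+0.055)/1.055)^2.4 ≈ 0.18116
  G=56: 56/255≈0.2196 > 0.04045 → ((0.2196+0.055)/1.055)^2.4 ≈ 0.03955
  B=17: 17/255≈0.0667 > 0.04045 → ((0.0667+0.055)/1.055)^2.4 ≈ 0.00561
  L2 = 0.2126×0.18116 + 0.7152×0.03955 + 0.0722×0.00561 ≈ 0.06720
Lighter = 0.06720, Darker = 0.04258
Ratio = (L_lighter + 0.05) / (L_darker + 0.05)
Ratio = (0.06720 + 0.05) / (0.04258 + 0.05) = 0.11720 / 0.09258 ≈ 1.2660
Ratio ≈ 1.27:1


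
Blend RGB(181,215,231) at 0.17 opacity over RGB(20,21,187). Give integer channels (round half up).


C = α×F + (1-α)×B, with 1-α = 0.83
R: 0.17×181 + 0.83×20 = 30.77 + 16.60 = 47.37 → 47
G: 0.17×215 + 0.83×21 = 36.55 + 17.43 = 53.98 → 54
B: 0.17×231 + 0.83×187 = 39.27 + 155.21 = 194.48 → 194
= RGB(47, 54, 194)


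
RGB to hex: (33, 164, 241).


R = 33 → 21 (hex)
G = 164 → A4 (hex)
B = 241 → F1 (hex)
Hex = #21A4F1


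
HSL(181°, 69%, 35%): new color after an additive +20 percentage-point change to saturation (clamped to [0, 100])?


Original S = 69%
Adjustment = +20 percentage points
New S = 69 + (20) = 89
Clamp to [0, 100] → 89
= HSL(181°, 89%, 35%)


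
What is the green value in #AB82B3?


Color: #AB82B3
R = AB = 171
G = 82 = 130
B = B3 = 179
Green = 130


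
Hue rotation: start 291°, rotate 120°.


New hue = (H + rotation) mod 360
New hue = (291 + 120) mod 360
= 411 mod 360
= 51°


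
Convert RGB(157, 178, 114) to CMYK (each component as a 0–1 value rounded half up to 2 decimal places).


R'=157/255≈0.6157, G'=178/255≈0.6980, B'=114/255≈0.4471
K = 1 - max(R',G',B') = 1 - 178/255 = 77/255 = 0.30196… → 0.30
(1-R'-K)/(1-K) simplifies to (max-R)/max with max = 178:
C = (178-157)/178 = 21/178 = 0.11797… → 0.12
M = (178-178)/178 = 0/178 = 0 → 0.00
Y = (178-114)/178 = 64/178 = 0.35955… → 0.36
= CMYK(0.12, 0.00, 0.36, 0.30)


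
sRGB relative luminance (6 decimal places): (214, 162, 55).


Linearize each channel (sRGB transfer function): c = v/255; c_lin = c/12.92 if c ≤ 0.04045, else ((c+0.055)/1.055)^2.4
  R: 214/255 ≈ 0.839216 > 0.04045 → ((0.839216+0.055)/1.055)^2.4 ≈ 0.672443
  G: 162/255 ≈ 0.635294 > 0.04045 → ((0.635294+0.055)/1.055)^2.4 ≈ 0.361307
  B: 55/255 ≈ 0.215686 > 0.04045 → ((0.215686+0.055)/1.055)^2.4 ≈ 0.038204
R_lin = 0.672443, G_lin = 0.361307, B_lin = 0.038204
L = 0.2126×R + 0.7152×G + 0.0722×B
L = 0.2126×0.672443 + 0.7152×0.361307 + 0.0722×0.038204
L ≈ 0.404126


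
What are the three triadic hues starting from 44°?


Triadic: equally spaced at 120° intervals
H1 = 44°
H2 = (44 + 120) mod 360 = 164°
H3 = (44 + 240) mod 360 = 284°
Triadic = 44°, 164°, 284°


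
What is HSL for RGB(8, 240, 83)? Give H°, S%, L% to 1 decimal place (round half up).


Normalize: R'=8/255≈0.0314, G'=240/255≈0.9412, B'=83/255≈0.3255
Max=240/255, Min=8/255, Δ=Max-Min=232/255
L = (Max+Min)/2 = (240+8)/510 = 248/510 = 0.48627… → L = 48.6%
L ≤ 0.5 → S = Δ/(Max+Min) = 232/(240+8) = 232/248 = 0.93548… → S = 93.5%
(the 1/255 factors cancel in S and H, so raw channel differences can be used)
Max is G' → H = 60 × ((B-R)/Δ + 2) = 60 × ((83-8)/232 + 2)
  75/232 + 2 = 0.3232… + 2 = 2.3232…
  H = 60 × 2.3232… = 139.396…° → H = 139.4°
= HSL(139.4°, 93.5%, 48.6%)


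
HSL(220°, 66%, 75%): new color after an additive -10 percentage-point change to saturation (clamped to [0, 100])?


Original S = 66%
Adjustment = -10 percentage points
New S = 66 + (-10) = 56
Clamp to [0, 100] → 56
= HSL(220°, 56%, 75%)


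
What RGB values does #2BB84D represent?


2B → 43 (R)
B8 → 184 (G)
4D → 77 (B)
= RGB(43, 184, 77)


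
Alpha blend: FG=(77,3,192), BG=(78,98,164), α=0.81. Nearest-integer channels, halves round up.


C = α×F + (1-α)×B, with 1-α = 0.19
R: 0.81×77 + 0.19×78 = 62.37 + 14.82 = 77.19 → 77
G: 0.81×3 + 0.19×98 = 2.43 + 18.62 = 21.05 → 21
B: 0.81×192 + 0.19×164 = 155.52 + 31.16 = 186.68 → 187
= RGB(77, 21, 187)


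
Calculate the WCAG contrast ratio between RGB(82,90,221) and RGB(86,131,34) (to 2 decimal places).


Linearize each sRGB channel c=v/255: c/12.92 if c ≤ 0.04045 else ((c+0.055)/1.055)^2.4
L = 0.2126×R_lin + 0.7152×G_lin + 0.0722×B_lin
Color 1 (82,90,221):
  R=82: 82/255≈0.3216 > 0.04045 → ((0.3216+0.055)/1.055)^2.4 ≈ 0.08438
  G=90: 90/255≈0.3529 > 0.04045 → ((0.3529+0.055)/1.055)^2.4 ≈ 0.10224
  B=221: 221/255≈0.8667 > 0.04045 → ((0.8667+0.055)/1.055)^2.4 ≈ 0.72306
  L1 = 0.2126×0.08438 + 0.7152×0.10224 + 0.0722×0.72306 ≈ 0.14327
Color 2 (86,131,34):
  R=86: 86/255≈0.3373 > 0.04045 → ((0.3373+0.055)/1.055)^2.4 ≈ 0.09306
  G=131: 131/255≈0.5137 > 0.04045 → ((0.5137+0.055)/1.055)^2.4 ≈ 0.22697
  B=34: 34/255≈0.1333 > 0.04045 → ((0.1333+0.055)/1.055)^2.4 ≈ 0.01600
  L2 = 0.2126×0.09306 + 0.7152×0.22697 + 0.0722×0.01600 ≈ 0.18327
Lighter = 0.18327, Darker = 0.14327
Ratio = (L_lighter + 0.05) / (L_darker + 0.05)
Ratio = (0.18327 + 0.05) / (0.14327 + 0.05) = 0.23327 / 0.19327 ≈ 1.2070
Ratio ≈ 1.21:1


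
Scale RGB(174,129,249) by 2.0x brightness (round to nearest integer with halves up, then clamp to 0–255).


Multiply each channel by 2.0, round half up, clamp to [0, 255]
R: 174×2.0 = 348 → clamp → 255
G: 129×2.0 = 258 → clamp → 255
B: 249×2.0 = 498 → clamp → 255
= RGB(255, 255, 255)


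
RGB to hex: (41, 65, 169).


R = 41 → 29 (hex)
G = 65 → 41 (hex)
B = 169 → A9 (hex)
Hex = #2941A9


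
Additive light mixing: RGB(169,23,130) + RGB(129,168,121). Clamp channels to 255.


Additive: each channel = min(255, C₁+C₂)
R: 169+129 = 298 → 255
G: 23+168 = 191 → 191
B: 130+121 = 251 → 251
= RGB(255, 191, 251)


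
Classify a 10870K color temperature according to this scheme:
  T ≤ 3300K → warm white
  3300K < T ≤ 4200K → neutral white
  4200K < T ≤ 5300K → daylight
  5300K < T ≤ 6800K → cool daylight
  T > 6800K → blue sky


Temperature: 10870K
10870K > 6800K → blue sky
Classification: blue sky


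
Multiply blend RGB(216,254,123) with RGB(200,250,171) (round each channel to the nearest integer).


Multiply: C = A×B/255, rounded to nearest integer
R: 216×200/255 = 43200/255 ≈ 169.412 → 169
G: 254×250/255 = 63500/255 ≈ 249.020 → 249
B: 123×171/255 = 21033/255 ≈ 82.482 → 82
= RGB(169, 249, 82)


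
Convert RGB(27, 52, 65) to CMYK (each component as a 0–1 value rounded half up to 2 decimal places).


R'=27/255≈0.1059, G'=52/255≈0.2039, B'=65/255≈0.2549
K = 1 - max(R',G',B') = 1 - 65/255 = 190/255 = 0.74509… → 0.75
(1-R'-K)/(1-K) simplifies to (max-R)/max with max = 65:
C = (65-27)/65 = 38/65 = 0.58461… → 0.58
M = (65-52)/65 = 13/65 = 0.2 → 0.20
Y = (65-65)/65 = 0/65 = 0 → 0.00
= CMYK(0.58, 0.20, 0.00, 0.75)


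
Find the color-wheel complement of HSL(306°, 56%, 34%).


Complement = opposite side of color wheel = hue + 180°
H' = (306 + 180) mod 360 = 126°
S and L unchanged.
= HSL(126°, 56%, 34%)


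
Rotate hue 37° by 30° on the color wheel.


New hue = (H + rotation) mod 360
New hue = (37 + 30) mod 360
= 67 mod 360
= 67°


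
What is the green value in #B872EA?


Color: #B872EA
R = B8 = 184
G = 72 = 114
B = EA = 234
Green = 114


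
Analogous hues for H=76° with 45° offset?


Base hue: 76°
Left analog: (76 - 45) mod 360 = 31°
Right analog: (76 + 45) mod 360 = 121°
Analogous hues = 31° and 121°


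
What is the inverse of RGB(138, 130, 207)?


Invert: (255-R, 255-G, 255-B)
R: 255-138 = 117
G: 255-130 = 125
B: 255-207 = 48
= RGB(117, 125, 48)


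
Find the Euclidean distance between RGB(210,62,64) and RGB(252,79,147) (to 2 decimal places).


d = √[(R₁-R₂)² + (G₁-G₂)² + (B₁-B₂)²]
d = √[(210-252)² + (62-79)² + (64-147)²]
d = √[1764 + 289 + 6889]
d = √8942
d ≈ 94.56


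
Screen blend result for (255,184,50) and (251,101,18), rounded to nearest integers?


Screen: C = 255 - (255-A)×(255-B)/255, rounded to nearest integer
R: 255 - (255-255)×(255-251)/255 = 255 - 0/255 ≈ 255 - 0.000 = 255.000 → 255
G: 255 - (255-184)×(255-101)/255 = 255 - 10934/255 ≈ 255 - 42.878 = 212.122 → 212
B: 255 - (255-50)×(255-18)/255 = 255 - 48585/255 ≈ 255 - 190.529 = 64.471 → 64
= RGB(255, 212, 64)


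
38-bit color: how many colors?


Colors = 2^bits = 2^38
= 274,877,906,944 colors


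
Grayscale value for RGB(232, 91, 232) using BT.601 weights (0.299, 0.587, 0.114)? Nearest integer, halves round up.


Gray = 0.299×R + 0.587×G + 0.114×B
Gray = 0.299×232 + 0.587×91 + 0.114×232
Gray = 69.368 + 53.417 + 26.448
Gray = 149.233 → round half up → 149
Gray = 149


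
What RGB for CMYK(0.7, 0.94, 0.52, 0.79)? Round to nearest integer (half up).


R = 255 × (1-C) × (1-K) = 255 × 0.30 × 0.21 = 16.065 → 16
G = 255 × (1-M) × (1-K) = 255 × 0.06 × 0.21 = 3.213 → 3
B = 255 × (1-Y) × (1-K) = 255 × 0.48 × 0.21 = 25.704 → 26
= RGB(16, 3, 26)


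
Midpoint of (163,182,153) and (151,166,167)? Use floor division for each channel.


Midpoint: each channel = ⌊(C₁+C₂)/2⌋
R: ⌊(163+151)/2⌋ = 157
G: ⌊(182+166)/2⌋ = 174
B: ⌊(153+167)/2⌋ = 160
= RGB(157, 174, 160)


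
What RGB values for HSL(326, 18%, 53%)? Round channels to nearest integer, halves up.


H=326°, S=0.18, L=0.53
C = (1-|2L-1|)×S = (1-|0.06|)×0.18 = 0.1692
H' = H/60 = 326/60 ≈ 5.4333; X = C×(1-|H' mod 2 - 1|) = 0.09588
m = L - C/2 = 0.53 - 0.0846 = 0.4454
Sector ⌊H'⌋ = 5 → (R',G',B') = (0.1692, 0.0, 0.09588)
RGB = ((R'+m)×255, (G'+m)×255, (B'+m)×255) = (156.723, 113.577, 138.0264)
Round half up → RGB(157, 114, 138)


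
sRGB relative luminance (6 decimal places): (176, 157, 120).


Linearize each channel (sRGB transfer function): c = v/255; c_lin = c/12.92 if c ≤ 0.04045, else ((c+0.055)/1.055)^2.4
  R: 176/255 ≈ 0.690196 > 0.04045 → ((0.690196+0.055)/1.055)^2.4 ≈ 0.434154
  G: 157/255 ≈ 0.615686 > 0.04045 → ((0.615686+0.055)/1.055)^2.4 ≈ 0.337164
  B: 120/255 ≈ 0.470588 > 0.04045 → ((0.470588+0.055)/1.055)^2.4 ≈ 0.187821
R_lin = 0.434154, G_lin = 0.337164, B_lin = 0.187821
L = 0.2126×R + 0.7152×G + 0.0722×B
L = 0.2126×0.434154 + 0.7152×0.337164 + 0.0722×0.187821
L ≈ 0.347001


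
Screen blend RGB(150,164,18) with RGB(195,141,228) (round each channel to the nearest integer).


Screen: C = 255 - (255-A)×(255-B)/255, rounded to nearest integer
R: 255 - (255-150)×(255-195)/255 = 255 - 6300/255 ≈ 255 - 24.706 = 230.294 → 230
G: 255 - (255-164)×(255-141)/255 = 255 - 10374/255 ≈ 255 - 40.682 = 214.318 → 214
B: 255 - (255-18)×(255-228)/255 = 255 - 6399/255 ≈ 255 - 25.094 = 229.906 → 230
= RGB(230, 214, 230)


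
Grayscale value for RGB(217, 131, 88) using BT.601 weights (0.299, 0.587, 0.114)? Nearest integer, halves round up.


Gray = 0.299×R + 0.587×G + 0.114×B
Gray = 0.299×217 + 0.587×131 + 0.114×88
Gray = 64.883 + 76.897 + 10.032
Gray = 151.812 → round half up → 152
Gray = 152


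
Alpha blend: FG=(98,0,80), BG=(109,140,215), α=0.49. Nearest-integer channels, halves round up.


C = α×F + (1-α)×B, with 1-α = 0.51
R: 0.49×98 + 0.51×109 = 48.02 + 55.59 = 103.61 → 104
G: 0.49×0 + 0.51×140 = 0.00 + 71.40 = 71.40 → 71
B: 0.49×80 + 0.51×215 = 39.20 + 109.65 = 148.85 → 149
= RGB(104, 71, 149)
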